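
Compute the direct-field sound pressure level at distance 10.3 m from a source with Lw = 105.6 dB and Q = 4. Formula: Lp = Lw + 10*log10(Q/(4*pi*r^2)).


4*pi*r^2 = 4*pi*10.3^2 = 1333.17 m^2
Q / (4*pi*r^2) = 4 / 1333.17 = 0.00300037
Lp = 105.6 + 10*log10(0.00300037) = 80.372 dB


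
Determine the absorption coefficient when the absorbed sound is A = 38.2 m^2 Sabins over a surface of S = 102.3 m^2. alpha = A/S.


Absorption coefficient = absorbed power / incident power
alpha = A / S = 38.2 / 102.3 = 0.37341


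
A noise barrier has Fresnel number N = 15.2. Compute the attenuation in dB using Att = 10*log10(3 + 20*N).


3 + 20*N = 3 + 20*15.2 = 307
Att = 10*log10(307) = 24.871 dB


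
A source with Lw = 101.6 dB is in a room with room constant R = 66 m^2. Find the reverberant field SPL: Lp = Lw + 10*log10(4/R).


4/R = 4/66 = 0.0606061
Lp = 101.6 + 10*log10(0.0606061) = 89.425 dB


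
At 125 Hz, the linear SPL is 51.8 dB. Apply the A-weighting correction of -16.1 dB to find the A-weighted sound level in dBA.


A-weighting table: 125 Hz -> -16.1 dB correction
SPL_A = SPL + correction = 51.8 + (-16.1) = 35.7 dBA


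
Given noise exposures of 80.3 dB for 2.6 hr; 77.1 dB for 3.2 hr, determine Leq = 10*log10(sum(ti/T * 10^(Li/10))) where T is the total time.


T_total = 2.6 + 3.2 = 5.8 hr
(2.6/5.8) * 10^(80.3/10) = 4.80336e+07
(3.2/5.8) * 10^(77.1/10) = 2.82958e+07
Sum = 4.80336e+07 + 2.82958e+07 = 7.63294e+07
Leq = 10*log10(7.63294e+07) = 78.827 dB


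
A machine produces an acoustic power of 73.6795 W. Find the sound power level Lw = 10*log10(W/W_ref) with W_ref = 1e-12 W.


W / W_ref = 73.6795 / 1e-12 = 7.36795e+13
Lw = 10 * log10(7.36795e+13) = 138.67 dB


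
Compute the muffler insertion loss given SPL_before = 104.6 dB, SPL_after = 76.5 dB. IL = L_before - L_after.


Insertion loss = SPL without muffler - SPL with muffler
IL = 104.6 - 76.5 = 28.1 dB


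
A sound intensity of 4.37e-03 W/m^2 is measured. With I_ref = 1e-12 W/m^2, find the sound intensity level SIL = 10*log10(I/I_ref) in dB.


I / I_ref = 4.37e-03 / 1e-12 = 4.37e+09
SIL = 10 * log10(4.37e+09) = 96.405 dB


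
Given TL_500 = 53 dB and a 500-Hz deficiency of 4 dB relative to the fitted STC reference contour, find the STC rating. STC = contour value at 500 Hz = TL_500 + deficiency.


By ASTM E413, STC = value of the fitted reference contour at 500 Hz.
Contour value at 500 Hz = TL_500 + deficiency = 53 + 4 = 57
STC = 57


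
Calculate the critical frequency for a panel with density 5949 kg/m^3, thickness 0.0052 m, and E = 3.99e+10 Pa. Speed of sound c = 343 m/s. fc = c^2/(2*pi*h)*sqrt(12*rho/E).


12*rho/E = 12*5949/3.99e+10 = 1.78917e-06
sqrt(12*rho/E) = sqrt(1.78917e-06) = 0.0013376
c^2/(2*pi*h) = 343^2/(2*pi*0.0052) = 3.60085e+06
fc = 3.60085e+06 * 0.0013376 = 4816.5 Hz


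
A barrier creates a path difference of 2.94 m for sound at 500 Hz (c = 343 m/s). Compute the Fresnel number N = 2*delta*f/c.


N = 2*delta*f/c = 2*delta/lambda, where lambda = c/f
lambda = 343 / 500 = 0.686 m
N = 2 * 2.94 / 0.686 = 8.5714


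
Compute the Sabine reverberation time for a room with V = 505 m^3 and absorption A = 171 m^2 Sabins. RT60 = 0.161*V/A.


RT60 = 0.161 * 505 / 171 = 0.47547 s


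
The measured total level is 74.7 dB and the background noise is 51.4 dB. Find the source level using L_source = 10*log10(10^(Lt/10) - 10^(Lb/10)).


10^(74.7/10) = 2.95121e+07
10^(51.4/10) = 138038
Difference = 2.95121e+07 - 138038 = 2.93741e+07
L_source = 10*log10(2.93741e+07) = 74.68 dB


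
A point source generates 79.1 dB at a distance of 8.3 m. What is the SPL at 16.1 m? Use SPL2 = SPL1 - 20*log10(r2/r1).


r2/r1 = 16.1/8.3 = 1.93976
Correction = 20*log10(1.93976) = 5.75496 dB
SPL2 = 79.1 - 5.75496 = 73.345 dB


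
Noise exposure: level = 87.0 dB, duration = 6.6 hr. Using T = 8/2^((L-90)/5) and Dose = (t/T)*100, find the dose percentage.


T_allowed = 8 / 2^((87.0 - 90)/5) = 12.1257 hr
Dose = 6.6 / 12.1257 * 100 = 54.43 %


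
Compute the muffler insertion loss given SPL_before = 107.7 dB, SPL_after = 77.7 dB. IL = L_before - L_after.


Insertion loss = SPL without muffler - SPL with muffler
IL = 107.7 - 77.7 = 30 dB


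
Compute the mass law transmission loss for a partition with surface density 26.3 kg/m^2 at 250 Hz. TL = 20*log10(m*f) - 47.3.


m * f = 26.3 * 250 = 6575
20*log10(6575) = 76.3579 dB
TL = 76.3579 - 47.3 = 29.058 dB


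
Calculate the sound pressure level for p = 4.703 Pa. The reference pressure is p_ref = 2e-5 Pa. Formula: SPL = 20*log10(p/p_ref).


p / p_ref = 4.703 / 2e-5 = 235150
SPL = 20 * log10(235150) = 107.43 dB


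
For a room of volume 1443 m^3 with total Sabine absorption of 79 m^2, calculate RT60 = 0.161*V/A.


RT60 = 0.161 * 1443 / 79 = 2.9408 s


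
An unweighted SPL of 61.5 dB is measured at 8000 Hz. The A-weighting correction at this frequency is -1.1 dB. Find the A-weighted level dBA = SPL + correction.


A-weighting table: 8000 Hz -> -1.1 dB correction
SPL_A = SPL + correction = 61.5 + (-1.1) = 60.4 dBA


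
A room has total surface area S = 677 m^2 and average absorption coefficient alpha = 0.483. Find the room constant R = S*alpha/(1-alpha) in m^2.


R = 677 * 0.483 / (1 - 0.483) = 632.48 m^2


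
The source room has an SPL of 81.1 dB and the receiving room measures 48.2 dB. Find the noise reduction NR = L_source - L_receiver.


NR = L_source - L_receiver (difference between source and receiving room levels)
NR = 81.1 - 48.2 = 32.9 dB


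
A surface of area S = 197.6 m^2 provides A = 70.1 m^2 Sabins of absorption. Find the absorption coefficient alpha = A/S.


Absorption coefficient = absorbed power / incident power
alpha = A / S = 70.1 / 197.6 = 0.35476


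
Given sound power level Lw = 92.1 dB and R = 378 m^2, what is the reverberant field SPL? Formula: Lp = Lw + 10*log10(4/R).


4/R = 4/378 = 0.010582
Lp = 92.1 + 10*log10(0.010582) = 72.346 dB


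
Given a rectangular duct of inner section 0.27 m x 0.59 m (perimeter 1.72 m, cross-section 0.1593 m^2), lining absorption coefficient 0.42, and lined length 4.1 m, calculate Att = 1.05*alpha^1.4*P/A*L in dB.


alpha^1.4 = 0.42^1.4 = 0.296858
Attenuation rate = 1.05 * alpha^1.4 * P / A
= 1.05 * 0.296858 * 1.72 / 0.1593 = 3.36551 dB/m
Total Att = 3.36551 * 4.1 = 13.799 dB


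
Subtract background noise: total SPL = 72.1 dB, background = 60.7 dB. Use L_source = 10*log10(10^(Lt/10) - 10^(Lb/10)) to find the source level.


10^(72.1/10) = 1.62181e+07
10^(60.7/10) = 1.1749e+06
Difference = 1.62181e+07 - 1.1749e+06 = 1.50432e+07
L_source = 10*log10(1.50432e+07) = 71.773 dB


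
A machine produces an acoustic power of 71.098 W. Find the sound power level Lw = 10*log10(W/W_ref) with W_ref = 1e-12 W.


W / W_ref = 71.098 / 1e-12 = 7.1098e+13
Lw = 10 * log10(7.1098e+13) = 138.52 dB


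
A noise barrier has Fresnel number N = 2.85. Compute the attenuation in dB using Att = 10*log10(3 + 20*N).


3 + 20*N = 3 + 20*2.85 = 60
Att = 10*log10(60) = 17.782 dB


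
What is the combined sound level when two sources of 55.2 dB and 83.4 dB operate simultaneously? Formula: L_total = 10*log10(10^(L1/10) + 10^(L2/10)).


10^(55.2/10) = 331131
10^(83.4/10) = 2.18776e+08
Sum = 331131 + 2.18776e+08 = 2.19107e+08
L_total = 10*log10(2.19107e+08) = 83.407 dB


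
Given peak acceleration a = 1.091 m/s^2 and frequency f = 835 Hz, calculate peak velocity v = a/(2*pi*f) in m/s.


omega = 2*pi*f = 2*pi*835 = 5246.46 rad/s
v = a / omega = 1.091 / 5246.46 = 0.00020795 m/s


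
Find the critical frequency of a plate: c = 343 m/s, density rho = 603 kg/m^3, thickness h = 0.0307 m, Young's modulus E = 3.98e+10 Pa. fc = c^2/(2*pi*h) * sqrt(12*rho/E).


12*rho/E = 12*603/3.98e+10 = 1.81809e-07
sqrt(12*rho/E) = sqrt(1.81809e-07) = 0.000426391
c^2/(2*pi*h) = 343^2/(2*pi*0.0307) = 609916
fc = 609916 * 0.000426391 = 260.06 Hz


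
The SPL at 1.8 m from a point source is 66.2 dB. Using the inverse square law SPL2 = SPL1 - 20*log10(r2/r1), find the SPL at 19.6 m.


r2/r1 = 19.6/1.8 = 10.8889
Correction = 20*log10(10.8889) = 20.7397 dB
SPL2 = 66.2 - 20.7397 = 45.46 dB


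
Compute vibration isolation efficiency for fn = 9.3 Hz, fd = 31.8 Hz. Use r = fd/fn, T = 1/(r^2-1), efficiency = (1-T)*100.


r = 31.8 / 9.3 = 3.41935
r^2 - 1 = 3.41935^2 - 1 = 10.692
T = 1/10.692 = 0.0935279
Efficiency = (1 - 0.0935279)*100 = 90.647 %


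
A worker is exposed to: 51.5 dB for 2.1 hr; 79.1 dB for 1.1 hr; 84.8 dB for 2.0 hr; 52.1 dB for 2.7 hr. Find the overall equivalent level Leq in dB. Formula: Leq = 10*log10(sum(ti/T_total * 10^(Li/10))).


T_total = 2.1 + 1.1 + 2.0 + 2.7 = 7.9 hr
(2.1/7.9) * 10^(51.5/10) = 37548.5
(1.1/7.9) * 10^(79.1/10) = 1.13179e+07
(2.0/7.9) * 10^(84.8/10) = 7.64545e+07
(2.7/7.9) * 10^(52.1/10) = 55429
Sum = 37548.5 + 1.13179e+07 + 7.64545e+07 + 55429 = 8.78654e+07
Leq = 10*log10(8.78654e+07) = 79.438 dB


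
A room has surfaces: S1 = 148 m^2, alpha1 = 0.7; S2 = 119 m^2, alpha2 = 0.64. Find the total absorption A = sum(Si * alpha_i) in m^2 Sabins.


148 * 0.7 = 103.6
119 * 0.64 = 76.16
A_total = 103.6 + 76.16 = 179.76 m^2


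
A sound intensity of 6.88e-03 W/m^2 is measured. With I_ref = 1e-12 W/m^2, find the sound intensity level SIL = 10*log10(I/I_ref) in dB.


I / I_ref = 6.88e-03 / 1e-12 = 6.88e+09
SIL = 10 * log10(6.88e+09) = 98.376 dB


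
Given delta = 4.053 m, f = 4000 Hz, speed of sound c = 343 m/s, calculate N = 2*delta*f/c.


N = 2*delta*f/c = 2*delta/lambda, where lambda = c/f
lambda = 343 / 4000 = 0.08575 m
N = 2 * 4.053 / 0.08575 = 94.531


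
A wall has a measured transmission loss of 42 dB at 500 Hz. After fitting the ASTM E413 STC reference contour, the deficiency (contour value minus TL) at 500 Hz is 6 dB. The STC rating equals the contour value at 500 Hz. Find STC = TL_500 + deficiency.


By ASTM E413, STC = value of the fitted reference contour at 500 Hz.
Contour value at 500 Hz = TL_500 + deficiency = 42 + 6 = 48
STC = 48


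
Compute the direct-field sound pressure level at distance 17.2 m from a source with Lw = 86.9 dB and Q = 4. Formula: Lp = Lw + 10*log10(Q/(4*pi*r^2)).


4*pi*r^2 = 4*pi*17.2^2 = 3717.64 m^2
Q / (4*pi*r^2) = 4 / 3717.64 = 0.00107595
Lp = 86.9 + 10*log10(0.00107595) = 57.218 dB


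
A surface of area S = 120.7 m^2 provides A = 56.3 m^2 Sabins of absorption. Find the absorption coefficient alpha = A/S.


Absorption coefficient = absorbed power / incident power
alpha = A / S = 56.3 / 120.7 = 0.46645


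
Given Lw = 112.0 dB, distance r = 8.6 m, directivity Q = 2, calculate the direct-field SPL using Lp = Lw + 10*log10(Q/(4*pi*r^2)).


4*pi*r^2 = 4*pi*8.6^2 = 929.409 m^2
Q / (4*pi*r^2) = 2 / 929.409 = 0.00215191
Lp = 112.0 + 10*log10(0.00215191) = 85.328 dB


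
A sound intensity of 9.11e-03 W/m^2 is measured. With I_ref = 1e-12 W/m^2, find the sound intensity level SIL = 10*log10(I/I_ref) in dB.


I / I_ref = 9.11e-03 / 1e-12 = 9.11e+09
SIL = 10 * log10(9.11e+09) = 99.595 dB


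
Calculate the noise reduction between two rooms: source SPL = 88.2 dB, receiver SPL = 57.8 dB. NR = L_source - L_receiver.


NR = L_source - L_receiver (difference between source and receiving room levels)
NR = 88.2 - 57.8 = 30.4 dB


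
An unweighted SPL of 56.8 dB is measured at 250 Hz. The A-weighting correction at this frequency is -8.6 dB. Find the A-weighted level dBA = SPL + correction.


A-weighting table: 250 Hz -> -8.6 dB correction
SPL_A = SPL + correction = 56.8 + (-8.6) = 48.2 dBA


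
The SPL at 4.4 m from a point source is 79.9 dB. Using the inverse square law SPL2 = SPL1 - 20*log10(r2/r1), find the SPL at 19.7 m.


r2/r1 = 19.7/4.4 = 4.47727
Correction = 20*log10(4.47727) = 13.0203 dB
SPL2 = 79.9 - 13.0203 = 66.88 dB


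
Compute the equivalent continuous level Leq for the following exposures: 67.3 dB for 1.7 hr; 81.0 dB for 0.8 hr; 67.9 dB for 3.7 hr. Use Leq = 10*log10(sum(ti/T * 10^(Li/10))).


T_total = 1.7 + 0.8 + 3.7 = 6.2 hr
(1.7/6.2) * 10^(67.3/10) = 1.47251e+06
(0.8/6.2) * 10^(81.0/10) = 1.62442e+07
(3.7/6.2) * 10^(67.9/10) = 3.67968e+06
Sum = 1.47251e+06 + 1.62442e+07 + 3.67968e+06 = 2.13964e+07
Leq = 10*log10(2.13964e+07) = 73.303 dB


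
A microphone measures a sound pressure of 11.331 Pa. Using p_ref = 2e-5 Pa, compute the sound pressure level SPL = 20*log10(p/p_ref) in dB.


p / p_ref = 11.331 / 2e-5 = 566550
SPL = 20 * log10(566550) = 115.06 dB


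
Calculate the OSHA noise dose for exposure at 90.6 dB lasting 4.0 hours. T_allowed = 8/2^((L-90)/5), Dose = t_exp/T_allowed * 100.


T_allowed = 8 / 2^((90.6 - 90)/5) = 7.3615 hr
Dose = 4.0 / 7.3615 * 100 = 54.337 %


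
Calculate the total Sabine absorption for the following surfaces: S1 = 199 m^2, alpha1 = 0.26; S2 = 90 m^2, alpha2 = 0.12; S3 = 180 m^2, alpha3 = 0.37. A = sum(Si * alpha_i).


199 * 0.26 = 51.74
90 * 0.12 = 10.8
180 * 0.37 = 66.6
A_total = 51.74 + 10.8 + 66.6 = 129.14 m^2


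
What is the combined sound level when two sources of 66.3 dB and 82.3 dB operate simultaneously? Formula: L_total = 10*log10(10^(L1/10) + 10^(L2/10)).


10^(66.3/10) = 4.2658e+06
10^(82.3/10) = 1.69824e+08
Sum = 4.2658e+06 + 1.69824e+08 = 1.7409e+08
L_total = 10*log10(1.7409e+08) = 82.408 dB


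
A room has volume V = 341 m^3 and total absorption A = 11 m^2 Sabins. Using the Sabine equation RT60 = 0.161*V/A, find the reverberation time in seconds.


RT60 = 0.161 * 341 / 11 = 4.991 s


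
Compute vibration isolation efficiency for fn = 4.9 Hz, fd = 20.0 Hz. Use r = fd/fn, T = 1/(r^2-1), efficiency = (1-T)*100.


r = 20.0 / 4.9 = 4.08163
r^2 - 1 = 4.08163^2 - 1 = 15.6597
T = 1/15.6597 = 0.0638582
Efficiency = (1 - 0.0638582)*100 = 93.614 %


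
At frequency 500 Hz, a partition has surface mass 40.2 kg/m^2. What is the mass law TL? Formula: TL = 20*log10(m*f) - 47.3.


m * f = 40.2 * 500 = 20100
20*log10(20100) = 86.0639 dB
TL = 86.0639 - 47.3 = 38.764 dB


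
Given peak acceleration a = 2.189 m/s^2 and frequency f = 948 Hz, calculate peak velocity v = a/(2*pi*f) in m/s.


omega = 2*pi*f = 2*pi*948 = 5956.46 rad/s
v = a / omega = 2.189 / 5956.46 = 0.0003675 m/s


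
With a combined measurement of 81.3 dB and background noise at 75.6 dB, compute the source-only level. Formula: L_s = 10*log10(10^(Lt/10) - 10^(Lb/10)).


10^(81.3/10) = 1.34896e+08
10^(75.6/10) = 3.63078e+07
Difference = 1.34896e+08 - 3.63078e+07 = 9.85882e+07
L_source = 10*log10(9.85882e+07) = 79.938 dB


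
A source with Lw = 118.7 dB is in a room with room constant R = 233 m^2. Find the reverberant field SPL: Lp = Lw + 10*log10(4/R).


4/R = 4/233 = 0.0171674
Lp = 118.7 + 10*log10(0.0171674) = 101.05 dB


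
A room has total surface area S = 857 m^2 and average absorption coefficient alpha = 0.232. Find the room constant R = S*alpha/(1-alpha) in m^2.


R = 857 * 0.232 / (1 - 0.232) = 258.89 m^2


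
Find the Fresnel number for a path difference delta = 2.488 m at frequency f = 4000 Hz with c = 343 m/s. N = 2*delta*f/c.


N = 2*delta*f/c = 2*delta/lambda, where lambda = c/f
lambda = 343 / 4000 = 0.08575 m
N = 2 * 2.488 / 0.08575 = 58.029


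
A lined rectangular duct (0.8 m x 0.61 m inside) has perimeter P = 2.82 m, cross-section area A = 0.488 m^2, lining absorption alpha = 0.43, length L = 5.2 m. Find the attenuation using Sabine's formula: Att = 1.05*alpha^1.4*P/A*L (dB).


alpha^1.4 = 0.43^1.4 = 0.3068
Attenuation rate = 1.05 * alpha^1.4 * P / A
= 1.05 * 0.3068 * 2.82 / 0.488 = 1.86155 dB/m
Total Att = 1.86155 * 5.2 = 9.6801 dB


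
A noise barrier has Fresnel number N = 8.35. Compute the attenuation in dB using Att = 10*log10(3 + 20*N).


3 + 20*N = 3 + 20*8.35 = 170
Att = 10*log10(170) = 22.304 dB


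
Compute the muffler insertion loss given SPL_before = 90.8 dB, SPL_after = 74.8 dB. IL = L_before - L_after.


Insertion loss = SPL without muffler - SPL with muffler
IL = 90.8 - 74.8 = 16 dB


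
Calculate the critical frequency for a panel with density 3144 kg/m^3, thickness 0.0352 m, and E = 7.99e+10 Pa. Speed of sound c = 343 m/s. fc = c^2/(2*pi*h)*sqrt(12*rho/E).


12*rho/E = 12*3144/7.99e+10 = 4.7219e-07
sqrt(12*rho/E) = sqrt(4.7219e-07) = 0.000687161
c^2/(2*pi*h) = 343^2/(2*pi*0.0352) = 531944
fc = 531944 * 0.000687161 = 365.53 Hz


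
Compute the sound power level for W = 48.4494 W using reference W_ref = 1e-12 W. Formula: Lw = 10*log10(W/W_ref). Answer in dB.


W / W_ref = 48.4494 / 1e-12 = 4.84494e+13
Lw = 10 * log10(4.84494e+13) = 136.85 dB


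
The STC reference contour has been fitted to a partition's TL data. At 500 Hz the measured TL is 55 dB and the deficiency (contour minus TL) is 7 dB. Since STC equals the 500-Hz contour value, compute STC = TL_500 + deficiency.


By ASTM E413, STC = value of the fitted reference contour at 500 Hz.
Contour value at 500 Hz = TL_500 + deficiency = 55 + 7 = 62
STC = 62


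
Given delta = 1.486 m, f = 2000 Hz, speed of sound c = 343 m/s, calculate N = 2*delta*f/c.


N = 2*delta*f/c = 2*delta/lambda, where lambda = c/f
lambda = 343 / 2000 = 0.1715 m
N = 2 * 1.486 / 0.1715 = 17.329


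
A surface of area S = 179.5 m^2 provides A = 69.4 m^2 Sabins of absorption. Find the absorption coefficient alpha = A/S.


Absorption coefficient = absorbed power / incident power
alpha = A / S = 69.4 / 179.5 = 0.38663


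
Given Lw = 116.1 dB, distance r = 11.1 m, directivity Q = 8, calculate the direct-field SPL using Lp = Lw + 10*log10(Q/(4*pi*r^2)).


4*pi*r^2 = 4*pi*11.1^2 = 1548.3 m^2
Q / (4*pi*r^2) = 8 / 1548.3 = 0.00516696
Lp = 116.1 + 10*log10(0.00516696) = 93.232 dB


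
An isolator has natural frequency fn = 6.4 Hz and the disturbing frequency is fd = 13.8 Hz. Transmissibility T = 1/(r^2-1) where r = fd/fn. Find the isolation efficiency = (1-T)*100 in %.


r = 13.8 / 6.4 = 2.15625
r^2 - 1 = 2.15625^2 - 1 = 3.64941
T = 1/3.64941 = 0.274017
Efficiency = (1 - 0.274017)*100 = 72.598 %


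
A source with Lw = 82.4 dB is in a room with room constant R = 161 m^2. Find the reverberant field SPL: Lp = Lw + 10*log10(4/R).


4/R = 4/161 = 0.0248447
Lp = 82.4 + 10*log10(0.0248447) = 66.352 dB


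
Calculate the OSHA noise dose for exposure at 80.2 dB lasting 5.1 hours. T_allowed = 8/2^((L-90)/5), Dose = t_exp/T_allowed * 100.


T_allowed = 8 / 2^((80.2 - 90)/5) = 31.125 hr
Dose = 5.1 / 31.125 * 100 = 16.386 %


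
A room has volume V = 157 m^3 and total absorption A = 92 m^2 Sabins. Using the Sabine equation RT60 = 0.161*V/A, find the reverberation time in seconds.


RT60 = 0.161 * 157 / 92 = 0.27475 s


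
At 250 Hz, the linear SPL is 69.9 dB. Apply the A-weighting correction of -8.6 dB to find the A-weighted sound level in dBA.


A-weighting table: 250 Hz -> -8.6 dB correction
SPL_A = SPL + correction = 69.9 + (-8.6) = 61.3 dBA


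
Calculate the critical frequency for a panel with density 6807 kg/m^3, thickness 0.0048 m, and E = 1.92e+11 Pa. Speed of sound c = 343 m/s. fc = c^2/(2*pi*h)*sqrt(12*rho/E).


12*rho/E = 12*6807/1.92e+11 = 4.25438e-07
sqrt(12*rho/E) = sqrt(4.25438e-07) = 0.000652256
c^2/(2*pi*h) = 343^2/(2*pi*0.0048) = 3.90092e+06
fc = 3.90092e+06 * 0.000652256 = 2544.4 Hz


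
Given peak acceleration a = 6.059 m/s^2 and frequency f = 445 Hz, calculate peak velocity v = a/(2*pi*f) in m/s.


omega = 2*pi*f = 2*pi*445 = 2796.02 rad/s
v = a / omega = 6.059 / 2796.02 = 0.002167 m/s


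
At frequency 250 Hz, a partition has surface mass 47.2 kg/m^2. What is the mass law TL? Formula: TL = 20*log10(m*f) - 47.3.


m * f = 47.2 * 250 = 11800
20*log10(11800) = 81.4376 dB
TL = 81.4376 - 47.3 = 34.138 dB


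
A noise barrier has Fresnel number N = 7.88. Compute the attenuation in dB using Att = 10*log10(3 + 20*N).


3 + 20*N = 3 + 20*7.88 = 160.6
Att = 10*log10(160.6) = 22.057 dB


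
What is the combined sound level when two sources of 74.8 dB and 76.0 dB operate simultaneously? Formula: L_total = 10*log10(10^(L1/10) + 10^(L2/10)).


10^(74.8/10) = 3.01995e+07
10^(76.0/10) = 3.98107e+07
Sum = 3.01995e+07 + 3.98107e+07 = 7.00102e+07
L_total = 10*log10(7.00102e+07) = 78.452 dB


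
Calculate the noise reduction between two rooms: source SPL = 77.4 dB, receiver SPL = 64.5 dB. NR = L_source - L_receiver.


NR = L_source - L_receiver (difference between source and receiving room levels)
NR = 77.4 - 64.5 = 12.9 dB


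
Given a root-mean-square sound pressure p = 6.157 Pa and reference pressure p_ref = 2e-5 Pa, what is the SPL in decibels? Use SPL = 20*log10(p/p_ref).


p / p_ref = 6.157 / 2e-5 = 307850
SPL = 20 * log10(307850) = 109.77 dB


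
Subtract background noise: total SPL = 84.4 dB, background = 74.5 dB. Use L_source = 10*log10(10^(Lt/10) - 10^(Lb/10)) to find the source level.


10^(84.4/10) = 2.75423e+08
10^(74.5/10) = 2.81838e+07
Difference = 2.75423e+08 - 2.81838e+07 = 2.47239e+08
L_source = 10*log10(2.47239e+08) = 83.931 dB


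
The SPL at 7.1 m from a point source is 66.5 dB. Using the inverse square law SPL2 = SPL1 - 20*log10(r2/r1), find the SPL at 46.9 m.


r2/r1 = 46.9/7.1 = 6.60563
Correction = 20*log10(6.60563) = 16.3983 dB
SPL2 = 66.5 - 16.3983 = 50.102 dB


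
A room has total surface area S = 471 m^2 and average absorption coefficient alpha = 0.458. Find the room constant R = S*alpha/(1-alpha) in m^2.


R = 471 * 0.458 / (1 - 0.458) = 398 m^2


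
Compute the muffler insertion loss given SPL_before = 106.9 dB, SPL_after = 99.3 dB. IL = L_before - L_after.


Insertion loss = SPL without muffler - SPL with muffler
IL = 106.9 - 99.3 = 7.6 dB


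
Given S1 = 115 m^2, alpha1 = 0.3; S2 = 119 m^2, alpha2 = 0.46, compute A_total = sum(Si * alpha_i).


115 * 0.3 = 34.5
119 * 0.46 = 54.74
A_total = 34.5 + 54.74 = 89.24 m^2


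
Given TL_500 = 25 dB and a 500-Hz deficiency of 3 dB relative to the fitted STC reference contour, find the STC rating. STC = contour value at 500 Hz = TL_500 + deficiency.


By ASTM E413, STC = value of the fitted reference contour at 500 Hz.
Contour value at 500 Hz = TL_500 + deficiency = 25 + 3 = 28
STC = 28


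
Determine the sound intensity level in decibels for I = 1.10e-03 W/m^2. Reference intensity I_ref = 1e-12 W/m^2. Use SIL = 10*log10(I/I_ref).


I / I_ref = 1.10e-03 / 1e-12 = 1.1e+09
SIL = 10 * log10(1.1e+09) = 90.414 dB


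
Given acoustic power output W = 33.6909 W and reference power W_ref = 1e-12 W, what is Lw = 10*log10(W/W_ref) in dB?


W / W_ref = 33.6909 / 1e-12 = 3.36909e+13
Lw = 10 * log10(3.36909e+13) = 135.28 dB


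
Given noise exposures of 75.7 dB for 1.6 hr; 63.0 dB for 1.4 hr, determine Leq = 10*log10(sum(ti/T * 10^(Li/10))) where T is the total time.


T_total = 1.6 + 1.4 = 3.0 hr
(1.6/3.0) * 10^(75.7/10) = 1.98152e+07
(1.4/3.0) * 10^(63.0/10) = 931122
Sum = 1.98152e+07 + 931122 = 2.07463e+07
Leq = 10*log10(2.07463e+07) = 73.169 dB


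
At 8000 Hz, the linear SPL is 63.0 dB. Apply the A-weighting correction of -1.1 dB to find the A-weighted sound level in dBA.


A-weighting table: 8000 Hz -> -1.1 dB correction
SPL_A = SPL + correction = 63.0 + (-1.1) = 61.9 dBA


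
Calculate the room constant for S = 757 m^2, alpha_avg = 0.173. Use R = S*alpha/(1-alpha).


R = 757 * 0.173 / (1 - 0.173) = 158.36 m^2


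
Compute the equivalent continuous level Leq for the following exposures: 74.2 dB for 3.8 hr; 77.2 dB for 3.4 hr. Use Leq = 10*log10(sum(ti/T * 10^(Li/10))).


T_total = 3.8 + 3.4 = 7.2 hr
(3.8/7.2) * 10^(74.2/10) = 1.3882e+07
(3.4/7.2) * 10^(77.2/10) = 2.47826e+07
Sum = 1.3882e+07 + 2.47826e+07 = 3.86646e+07
Leq = 10*log10(3.86646e+07) = 75.873 dB


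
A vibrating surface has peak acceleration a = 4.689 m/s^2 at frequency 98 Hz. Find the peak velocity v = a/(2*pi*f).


omega = 2*pi*f = 2*pi*98 = 615.752 rad/s
v = a / omega = 4.689 / 615.752 = 0.0076151 m/s


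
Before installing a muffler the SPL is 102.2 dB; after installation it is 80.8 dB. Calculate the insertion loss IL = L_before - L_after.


Insertion loss = SPL without muffler - SPL with muffler
IL = 102.2 - 80.8 = 21.4 dB


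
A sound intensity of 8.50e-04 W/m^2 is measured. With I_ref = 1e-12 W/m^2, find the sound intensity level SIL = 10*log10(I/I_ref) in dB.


I / I_ref = 8.50e-04 / 1e-12 = 8.5e+08
SIL = 10 * log10(8.5e+08) = 89.294 dB


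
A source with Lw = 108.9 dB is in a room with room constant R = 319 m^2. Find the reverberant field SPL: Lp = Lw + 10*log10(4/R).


4/R = 4/319 = 0.0125392
Lp = 108.9 + 10*log10(0.0125392) = 89.883 dB


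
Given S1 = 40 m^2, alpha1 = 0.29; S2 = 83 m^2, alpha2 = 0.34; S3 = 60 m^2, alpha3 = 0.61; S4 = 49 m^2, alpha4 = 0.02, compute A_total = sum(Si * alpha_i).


40 * 0.29 = 11.6
83 * 0.34 = 28.22
60 * 0.61 = 36.6
49 * 0.02 = 0.98
A_total = 11.6 + 28.22 + 36.6 + 0.98 = 77.4 m^2


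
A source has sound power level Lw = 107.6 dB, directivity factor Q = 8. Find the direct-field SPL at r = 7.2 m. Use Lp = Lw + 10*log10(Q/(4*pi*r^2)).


4*pi*r^2 = 4*pi*7.2^2 = 651.441 m^2
Q / (4*pi*r^2) = 8 / 651.441 = 0.0122805
Lp = 107.6 + 10*log10(0.0122805) = 88.492 dB


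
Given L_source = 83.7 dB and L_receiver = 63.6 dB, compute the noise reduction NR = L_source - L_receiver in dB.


NR = L_source - L_receiver (difference between source and receiving room levels)
NR = 83.7 - 63.6 = 20.1 dB


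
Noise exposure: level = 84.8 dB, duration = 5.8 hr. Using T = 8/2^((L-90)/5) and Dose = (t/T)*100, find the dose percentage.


T_allowed = 8 / 2^((84.8 - 90)/5) = 16.4498 hr
Dose = 5.8 / 16.4498 * 100 = 35.259 %


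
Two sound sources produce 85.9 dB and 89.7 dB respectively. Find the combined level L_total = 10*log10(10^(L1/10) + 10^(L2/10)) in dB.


10^(85.9/10) = 3.89045e+08
10^(89.7/10) = 9.33254e+08
Sum = 3.89045e+08 + 9.33254e+08 = 1.3223e+09
L_total = 10*log10(1.3223e+09) = 91.213 dB


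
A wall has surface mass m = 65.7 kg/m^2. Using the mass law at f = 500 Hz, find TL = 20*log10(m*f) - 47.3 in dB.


m * f = 65.7 * 500 = 32850
20*log10(32850) = 90.3307 dB
TL = 90.3307 - 47.3 = 43.031 dB


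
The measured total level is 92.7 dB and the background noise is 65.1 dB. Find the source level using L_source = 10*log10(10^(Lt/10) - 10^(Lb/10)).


10^(92.7/10) = 1.86209e+09
10^(65.1/10) = 3.23594e+06
Difference = 1.86209e+09 - 3.23594e+06 = 1.85885e+09
L_source = 10*log10(1.85885e+09) = 92.692 dB


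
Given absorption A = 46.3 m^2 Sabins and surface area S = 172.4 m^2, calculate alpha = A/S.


Absorption coefficient = absorbed power / incident power
alpha = A / S = 46.3 / 172.4 = 0.26856


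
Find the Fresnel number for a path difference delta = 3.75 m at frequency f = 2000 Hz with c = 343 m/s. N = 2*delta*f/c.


N = 2*delta*f/c = 2*delta/lambda, where lambda = c/f
lambda = 343 / 2000 = 0.1715 m
N = 2 * 3.75 / 0.1715 = 43.732


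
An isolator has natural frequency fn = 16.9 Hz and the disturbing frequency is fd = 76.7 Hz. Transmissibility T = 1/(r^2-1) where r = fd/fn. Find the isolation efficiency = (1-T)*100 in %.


r = 76.7 / 16.9 = 4.53846
r^2 - 1 = 4.53846^2 - 1 = 19.5976
T = 1/19.5976 = 0.0510267
Efficiency = (1 - 0.0510267)*100 = 94.897 %


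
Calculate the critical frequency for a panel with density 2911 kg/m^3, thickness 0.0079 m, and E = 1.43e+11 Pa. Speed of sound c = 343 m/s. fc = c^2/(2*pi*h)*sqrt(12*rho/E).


12*rho/E = 12*2911/1.43e+11 = 2.4428e-07
sqrt(12*rho/E) = sqrt(2.4428e-07) = 0.000494247
c^2/(2*pi*h) = 343^2/(2*pi*0.0079) = 2.37018e+06
fc = 2.37018e+06 * 0.000494247 = 1171.5 Hz


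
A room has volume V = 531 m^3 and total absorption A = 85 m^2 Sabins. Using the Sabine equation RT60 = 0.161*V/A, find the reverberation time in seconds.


RT60 = 0.161 * 531 / 85 = 1.0058 s


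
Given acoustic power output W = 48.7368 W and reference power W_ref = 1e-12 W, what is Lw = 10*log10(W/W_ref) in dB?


W / W_ref = 48.7368 / 1e-12 = 4.87368e+13
Lw = 10 * log10(4.87368e+13) = 136.88 dB


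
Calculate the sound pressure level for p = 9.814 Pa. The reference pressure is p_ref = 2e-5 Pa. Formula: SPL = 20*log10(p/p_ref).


p / p_ref = 9.814 / 2e-5 = 490700
SPL = 20 * log10(490700) = 113.82 dB


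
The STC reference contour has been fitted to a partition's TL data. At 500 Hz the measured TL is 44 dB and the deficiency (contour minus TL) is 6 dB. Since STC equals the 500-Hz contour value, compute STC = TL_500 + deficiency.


By ASTM E413, STC = value of the fitted reference contour at 500 Hz.
Contour value at 500 Hz = TL_500 + deficiency = 44 + 6 = 50
STC = 50


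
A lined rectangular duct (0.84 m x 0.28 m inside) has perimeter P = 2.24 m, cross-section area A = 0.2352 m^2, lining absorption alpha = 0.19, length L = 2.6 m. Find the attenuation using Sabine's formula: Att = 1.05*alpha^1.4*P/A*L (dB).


alpha^1.4 = 0.19^1.4 = 0.0977811
Attenuation rate = 1.05 * alpha^1.4 * P / A
= 1.05 * 0.0977811 * 2.24 / 0.2352 = 0.977811 dB/m
Total Att = 0.977811 * 2.6 = 2.5423 dB


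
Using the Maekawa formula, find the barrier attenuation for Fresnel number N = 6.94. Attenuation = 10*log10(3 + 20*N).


3 + 20*N = 3 + 20*6.94 = 141.8
Att = 10*log10(141.8) = 21.517 dB


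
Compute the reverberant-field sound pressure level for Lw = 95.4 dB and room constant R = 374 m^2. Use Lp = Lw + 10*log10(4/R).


4/R = 4/374 = 0.0106952
Lp = 95.4 + 10*log10(0.0106952) = 75.692 dB


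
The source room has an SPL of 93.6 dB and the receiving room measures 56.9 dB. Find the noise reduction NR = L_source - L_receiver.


NR = L_source - L_receiver (difference between source and receiving room levels)
NR = 93.6 - 56.9 = 36.7 dB


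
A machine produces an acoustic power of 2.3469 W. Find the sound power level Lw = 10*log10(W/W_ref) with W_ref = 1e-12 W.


W / W_ref = 2.3469 / 1e-12 = 2.3469e+12
Lw = 10 * log10(2.3469e+12) = 123.7 dB


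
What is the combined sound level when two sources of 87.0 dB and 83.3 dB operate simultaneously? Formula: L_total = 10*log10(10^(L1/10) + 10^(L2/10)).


10^(87.0/10) = 5.01187e+08
10^(83.3/10) = 2.13796e+08
Sum = 5.01187e+08 + 2.13796e+08 = 7.14983e+08
L_total = 10*log10(7.14983e+08) = 88.543 dB


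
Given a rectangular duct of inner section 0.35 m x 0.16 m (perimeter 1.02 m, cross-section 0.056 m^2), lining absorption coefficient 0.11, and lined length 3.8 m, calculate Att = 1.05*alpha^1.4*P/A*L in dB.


alpha^1.4 = 0.11^1.4 = 0.0454935
Attenuation rate = 1.05 * alpha^1.4 * P / A
= 1.05 * 0.0454935 * 1.02 / 0.056 = 0.870063 dB/m
Total Att = 0.870063 * 3.8 = 3.3062 dB


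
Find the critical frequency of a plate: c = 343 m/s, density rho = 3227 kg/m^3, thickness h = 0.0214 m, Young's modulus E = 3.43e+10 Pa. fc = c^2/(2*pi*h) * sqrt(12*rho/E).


12*rho/E = 12*3227/3.43e+10 = 1.12898e-06
sqrt(12*rho/E) = sqrt(1.12898e-06) = 0.00106253
c^2/(2*pi*h) = 343^2/(2*pi*0.0214) = 874973
fc = 874973 * 0.00106253 = 929.69 Hz


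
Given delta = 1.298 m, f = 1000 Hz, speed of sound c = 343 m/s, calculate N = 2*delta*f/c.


N = 2*delta*f/c = 2*delta/lambda, where lambda = c/f
lambda = 343 / 1000 = 0.343 m
N = 2 * 1.298 / 0.343 = 7.5685


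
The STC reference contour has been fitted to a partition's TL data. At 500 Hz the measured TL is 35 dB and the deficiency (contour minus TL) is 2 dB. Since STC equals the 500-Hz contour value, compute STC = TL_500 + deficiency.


By ASTM E413, STC = value of the fitted reference contour at 500 Hz.
Contour value at 500 Hz = TL_500 + deficiency = 35 + 2 = 37
STC = 37


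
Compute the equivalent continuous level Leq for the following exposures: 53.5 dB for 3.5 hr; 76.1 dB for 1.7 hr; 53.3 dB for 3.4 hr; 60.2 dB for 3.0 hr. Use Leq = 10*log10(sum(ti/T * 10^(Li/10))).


T_total = 3.5 + 1.7 + 3.4 + 3.0 = 11.6 hr
(3.5/11.6) * 10^(53.5/10) = 67547.6
(1.7/11.6) * 10^(76.1/10) = 5.97023e+06
(3.4/11.6) * 10^(53.3/10) = 62664.4
(3.0/11.6) * 10^(60.2/10) = 270809
Sum = 67547.6 + 5.97023e+06 + 62664.4 + 270809 = 6.37125e+06
Leq = 10*log10(6.37125e+06) = 68.042 dB


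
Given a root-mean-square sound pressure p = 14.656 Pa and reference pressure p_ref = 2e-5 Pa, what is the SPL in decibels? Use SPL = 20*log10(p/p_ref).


p / p_ref = 14.656 / 2e-5 = 732800
SPL = 20 * log10(732800) = 117.3 dB


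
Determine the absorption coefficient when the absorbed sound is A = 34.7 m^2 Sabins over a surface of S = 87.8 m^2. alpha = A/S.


Absorption coefficient = absorbed power / incident power
alpha = A / S = 34.7 / 87.8 = 0.39522


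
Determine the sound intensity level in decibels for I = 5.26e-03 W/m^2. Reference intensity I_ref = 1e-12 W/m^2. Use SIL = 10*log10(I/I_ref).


I / I_ref = 5.26e-03 / 1e-12 = 5.26e+09
SIL = 10 * log10(5.26e+09) = 97.21 dB


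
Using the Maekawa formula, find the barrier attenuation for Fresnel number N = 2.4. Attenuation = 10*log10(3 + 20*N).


3 + 20*N = 3 + 20*2.4 = 51
Att = 10*log10(51) = 17.076 dB


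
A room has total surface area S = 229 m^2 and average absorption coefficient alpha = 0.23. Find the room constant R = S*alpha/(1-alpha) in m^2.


R = 229 * 0.23 / (1 - 0.23) = 68.403 m^2


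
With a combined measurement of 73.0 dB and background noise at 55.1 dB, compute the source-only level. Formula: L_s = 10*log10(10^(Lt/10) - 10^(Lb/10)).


10^(73.0/10) = 1.99526e+07
10^(55.1/10) = 323594
Difference = 1.99526e+07 - 323594 = 1.9629e+07
L_source = 10*log10(1.9629e+07) = 72.929 dB


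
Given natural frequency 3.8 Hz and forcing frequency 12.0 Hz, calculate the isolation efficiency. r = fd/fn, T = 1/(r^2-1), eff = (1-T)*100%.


r = 12.0 / 3.8 = 3.15789
r^2 - 1 = 3.15789^2 - 1 = 8.97227
T = 1/8.97227 = 0.111455
Efficiency = (1 - 0.111455)*100 = 88.855 %


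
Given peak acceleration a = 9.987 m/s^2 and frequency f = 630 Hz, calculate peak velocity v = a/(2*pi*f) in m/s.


omega = 2*pi*f = 2*pi*630 = 3958.41 rad/s
v = a / omega = 9.987 / 3958.41 = 0.002523 m/s


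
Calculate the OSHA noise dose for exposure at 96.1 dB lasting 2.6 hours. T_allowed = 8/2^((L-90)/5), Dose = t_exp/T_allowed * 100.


T_allowed = 8 / 2^((96.1 - 90)/5) = 3.43426 hr
Dose = 2.6 / 3.43426 * 100 = 75.708 %


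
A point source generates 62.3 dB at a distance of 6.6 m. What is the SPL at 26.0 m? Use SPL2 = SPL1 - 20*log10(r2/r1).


r2/r1 = 26.0/6.6 = 3.93939
Correction = 20*log10(3.93939) = 11.9086 dB
SPL2 = 62.3 - 11.9086 = 50.391 dB


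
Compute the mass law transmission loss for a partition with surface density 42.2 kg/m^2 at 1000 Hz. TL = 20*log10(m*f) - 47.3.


m * f = 42.2 * 1000 = 42200
20*log10(42200) = 92.5062 dB
TL = 92.5062 - 47.3 = 45.206 dB


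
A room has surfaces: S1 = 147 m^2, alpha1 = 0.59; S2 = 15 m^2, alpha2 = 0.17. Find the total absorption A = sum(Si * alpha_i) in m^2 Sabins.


147 * 0.59 = 86.73
15 * 0.17 = 2.55
A_total = 86.73 + 2.55 = 89.28 m^2


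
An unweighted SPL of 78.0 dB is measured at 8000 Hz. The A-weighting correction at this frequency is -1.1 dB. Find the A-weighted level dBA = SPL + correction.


A-weighting table: 8000 Hz -> -1.1 dB correction
SPL_A = SPL + correction = 78.0 + (-1.1) = 76.9 dBA


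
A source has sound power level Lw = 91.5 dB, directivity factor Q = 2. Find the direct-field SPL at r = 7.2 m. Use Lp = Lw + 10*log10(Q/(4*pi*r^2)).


4*pi*r^2 = 4*pi*7.2^2 = 651.441 m^2
Q / (4*pi*r^2) = 2 / 651.441 = 0.00307012
Lp = 91.5 + 10*log10(0.00307012) = 66.372 dB


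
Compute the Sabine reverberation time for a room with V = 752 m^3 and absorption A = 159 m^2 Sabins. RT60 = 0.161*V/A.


RT60 = 0.161 * 752 / 159 = 0.76146 s


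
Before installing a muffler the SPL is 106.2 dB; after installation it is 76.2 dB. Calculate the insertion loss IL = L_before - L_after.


Insertion loss = SPL without muffler - SPL with muffler
IL = 106.2 - 76.2 = 30 dB


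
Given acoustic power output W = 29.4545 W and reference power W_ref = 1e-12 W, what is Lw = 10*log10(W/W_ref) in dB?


W / W_ref = 29.4545 / 1e-12 = 2.94545e+13
Lw = 10 * log10(2.94545e+13) = 134.69 dB


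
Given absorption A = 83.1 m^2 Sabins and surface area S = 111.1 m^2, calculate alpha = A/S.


Absorption coefficient = absorbed power / incident power
alpha = A / S = 83.1 / 111.1 = 0.74797


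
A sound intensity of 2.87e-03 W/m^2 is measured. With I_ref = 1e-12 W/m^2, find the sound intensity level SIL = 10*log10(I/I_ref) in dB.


I / I_ref = 2.87e-03 / 1e-12 = 2.87e+09
SIL = 10 * log10(2.87e+09) = 94.579 dB


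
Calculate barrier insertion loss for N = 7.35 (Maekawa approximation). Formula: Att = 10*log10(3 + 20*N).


3 + 20*N = 3 + 20*7.35 = 150
Att = 10*log10(150) = 21.761 dB


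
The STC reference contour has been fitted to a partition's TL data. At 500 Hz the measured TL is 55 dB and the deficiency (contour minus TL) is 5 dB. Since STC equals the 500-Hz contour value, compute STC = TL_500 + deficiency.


By ASTM E413, STC = value of the fitted reference contour at 500 Hz.
Contour value at 500 Hz = TL_500 + deficiency = 55 + 5 = 60
STC = 60


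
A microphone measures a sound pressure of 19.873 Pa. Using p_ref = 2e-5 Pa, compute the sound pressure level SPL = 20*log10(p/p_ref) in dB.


p / p_ref = 19.873 / 2e-5 = 993650
SPL = 20 * log10(993650) = 119.94 dB


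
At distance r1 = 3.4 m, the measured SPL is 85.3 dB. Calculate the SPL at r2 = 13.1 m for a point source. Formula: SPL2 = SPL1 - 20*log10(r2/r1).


r2/r1 = 13.1/3.4 = 3.85294
Correction = 20*log10(3.85294) = 11.7158 dB
SPL2 = 85.3 - 11.7158 = 73.584 dB


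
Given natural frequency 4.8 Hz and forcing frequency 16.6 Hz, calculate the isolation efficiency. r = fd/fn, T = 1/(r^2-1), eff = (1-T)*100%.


r = 16.6 / 4.8 = 3.45833
r^2 - 1 = 3.45833^2 - 1 = 10.96
T = 1/10.96 = 0.0912409
Efficiency = (1 - 0.0912409)*100 = 90.876 %


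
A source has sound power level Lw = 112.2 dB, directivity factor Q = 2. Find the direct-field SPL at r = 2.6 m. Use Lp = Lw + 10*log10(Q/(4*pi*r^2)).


4*pi*r^2 = 4*pi*2.6^2 = 84.9487 m^2
Q / (4*pi*r^2) = 2 / 84.9487 = 0.0235436
Lp = 112.2 + 10*log10(0.0235436) = 95.919 dB


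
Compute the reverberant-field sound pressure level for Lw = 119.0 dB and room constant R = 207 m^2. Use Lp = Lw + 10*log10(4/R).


4/R = 4/207 = 0.0193237
Lp = 119.0 + 10*log10(0.0193237) = 101.86 dB


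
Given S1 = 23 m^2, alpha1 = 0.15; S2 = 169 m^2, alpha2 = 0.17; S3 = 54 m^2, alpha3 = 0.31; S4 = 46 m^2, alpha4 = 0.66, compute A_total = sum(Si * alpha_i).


23 * 0.15 = 3.45
169 * 0.17 = 28.73
54 * 0.31 = 16.74
46 * 0.66 = 30.36
A_total = 3.45 + 28.73 + 16.74 + 30.36 = 79.28 m^2


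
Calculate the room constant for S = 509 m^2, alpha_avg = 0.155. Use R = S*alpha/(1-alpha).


R = 509 * 0.155 / (1 - 0.155) = 93.367 m^2


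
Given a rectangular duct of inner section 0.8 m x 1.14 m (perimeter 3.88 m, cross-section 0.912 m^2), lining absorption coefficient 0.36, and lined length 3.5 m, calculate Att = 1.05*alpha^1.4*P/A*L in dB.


alpha^1.4 = 0.36^1.4 = 0.239234
Attenuation rate = 1.05 * alpha^1.4 * P / A
= 1.05 * 0.239234 * 3.88 / 0.912 = 1.06868 dB/m
Total Att = 1.06868 * 3.5 = 3.7404 dB


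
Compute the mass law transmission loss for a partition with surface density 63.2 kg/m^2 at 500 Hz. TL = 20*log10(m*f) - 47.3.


m * f = 63.2 * 500 = 31600
20*log10(31600) = 89.9937 dB
TL = 89.9937 - 47.3 = 42.694 dB


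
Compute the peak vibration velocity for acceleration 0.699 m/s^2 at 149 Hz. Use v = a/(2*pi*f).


omega = 2*pi*f = 2*pi*149 = 936.195 rad/s
v = a / omega = 0.699 / 936.195 = 0.00074664 m/s


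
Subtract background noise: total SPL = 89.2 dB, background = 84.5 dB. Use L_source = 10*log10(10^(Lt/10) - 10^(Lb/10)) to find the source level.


10^(89.2/10) = 8.31764e+08
10^(84.5/10) = 2.81838e+08
Difference = 8.31764e+08 - 2.81838e+08 = 5.49926e+08
L_source = 10*log10(5.49926e+08) = 87.403 dB


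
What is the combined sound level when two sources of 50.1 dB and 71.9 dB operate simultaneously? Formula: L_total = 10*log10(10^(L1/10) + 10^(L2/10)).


10^(50.1/10) = 102329
10^(71.9/10) = 1.54882e+07
Sum = 102329 + 1.54882e+07 = 1.55905e+07
L_total = 10*log10(1.55905e+07) = 71.929 dB
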